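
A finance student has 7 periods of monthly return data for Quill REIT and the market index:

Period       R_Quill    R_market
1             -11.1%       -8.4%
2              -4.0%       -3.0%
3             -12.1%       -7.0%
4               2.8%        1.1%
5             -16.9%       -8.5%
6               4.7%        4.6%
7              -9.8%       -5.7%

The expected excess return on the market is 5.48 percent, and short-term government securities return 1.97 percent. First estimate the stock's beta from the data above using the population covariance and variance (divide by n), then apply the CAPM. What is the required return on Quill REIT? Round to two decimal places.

10.46%

Mean R_i = (-11.1 − 4.0 − 12.1 + 2.8 − 16.9 + 4.7 − 9.8) / 7 = -6.6286%
Mean R_m = (-8.4 − 3.0 − 7.0 + 1.1 − 8.5 + 4.6 − 5.7) / 7 = -3.8429%
Σ(R_i − R̄_i)(R_m − R̄_m) = 235.8414  ⇒  Cov = 235.8414 / 7 = 33.6916
Σ(R_m − R̄_m)² = 152.2971  ⇒  Var(R_m) = 152.2971 / 7 = 21.7567
β = Cov / Var(R_m) = 33.6916 / 21.7567 = 1.5486
E(R) = R_f + β × MRP = 1.97% + 1.5486 × 5.48% = 10.46%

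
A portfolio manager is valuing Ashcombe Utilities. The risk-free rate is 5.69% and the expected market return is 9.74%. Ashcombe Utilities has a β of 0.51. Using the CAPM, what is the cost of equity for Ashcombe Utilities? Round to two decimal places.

7.76%

Market risk premium = E(R_m) − R_f = 9.74% − 5.69% = 4.05%
E(R) = R_f + β × MRP = 5.69% + 0.51 × 4.05% = 7.76%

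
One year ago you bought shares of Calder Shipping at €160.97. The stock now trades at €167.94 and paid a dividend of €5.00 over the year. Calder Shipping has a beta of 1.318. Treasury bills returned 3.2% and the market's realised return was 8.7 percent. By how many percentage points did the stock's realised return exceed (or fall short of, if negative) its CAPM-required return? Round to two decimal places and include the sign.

Realised HPR = (P1 + D1 − P0) / P0 = (167.94 + 5.00 − 160.97) / 160.97 = 11.97 / 160.97 = 7.4362%
MRP = 8.7% − 3.2% = 5.50%
CAPM required = R_f + β·MRP = 3.2% + 1.318 × 5.5% = 10.4490%
α = realised − required = 7.4362% − 10.4490% = -3.01%

-3.01%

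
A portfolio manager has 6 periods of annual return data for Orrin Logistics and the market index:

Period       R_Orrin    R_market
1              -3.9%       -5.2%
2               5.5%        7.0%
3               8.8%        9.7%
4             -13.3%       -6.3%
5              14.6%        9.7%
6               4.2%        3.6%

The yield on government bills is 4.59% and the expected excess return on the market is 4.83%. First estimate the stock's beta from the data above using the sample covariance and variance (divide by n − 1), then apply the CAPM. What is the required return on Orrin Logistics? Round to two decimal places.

Mean R_i = (-3.9 + 5.5 + 8.8 − 13.3 + 14.6 + 4.2) / 6 = 2.6500%
Mean R_m = (-5.2 + 7.0 + 9.7 − 6.3 + 9.7 + 3.6) / 6 = 3.0833%
Σ(R_i − R̄_i)(R_m − R̄_m) = 335.6450  ⇒  Cov = 335.6450 / 5 = 67.1290
Σ(R_m − R̄_m)² = 259.8283  ⇒  Var(R_m) = 259.8283 / 5 = 51.9657
β = Cov / Var(R_m) = 67.1290 / 51.9657 = 1.2918
E(R) = R_f + β × MRP = 4.59% + 1.2918 × 4.83% = 10.83%

10.83%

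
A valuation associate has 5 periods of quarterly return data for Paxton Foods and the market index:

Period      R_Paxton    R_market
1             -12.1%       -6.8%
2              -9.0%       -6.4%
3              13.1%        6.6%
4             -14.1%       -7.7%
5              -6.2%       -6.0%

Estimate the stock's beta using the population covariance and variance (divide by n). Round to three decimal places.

Mean R_i = (-12.1 − 9.0 + 13.1 − 14.1 − 6.2) / 5 = -5.6600%
Mean R_m = (-6.8 − 6.4 + 6.6 − 7.7 − 6.0) / 5 = -4.0600%
Σ(R_i − R̄_i)(R_m − R̄_m) = 257.2120  ⇒  Cov = 257.2120 / 5 = 51.4424
Σ(R_m − R̄_m)² = 143.6320  ⇒  Var(R_m) = 143.6320 / 5 = 28.7264
β = Cov / Var(R_m) = 51.4424 / 28.7264 = 1.7908

1.791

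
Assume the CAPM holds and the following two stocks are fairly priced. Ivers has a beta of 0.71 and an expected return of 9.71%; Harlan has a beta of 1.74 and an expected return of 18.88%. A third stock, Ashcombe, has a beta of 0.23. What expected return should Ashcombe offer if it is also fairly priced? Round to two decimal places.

5.44%

MRP (SML slope) = (18.88% − 9.71%) / (1.74 − 0.71) = 9.17% / 1.03 = 8.9029%
R_f (intercept) = 9.71% − 0.71 × 8.9029% = 3.3889%
E(R_Ashcombe) = R_f + β × MRP = 3.3889% + 0.23 × 8.9029% = 5.44%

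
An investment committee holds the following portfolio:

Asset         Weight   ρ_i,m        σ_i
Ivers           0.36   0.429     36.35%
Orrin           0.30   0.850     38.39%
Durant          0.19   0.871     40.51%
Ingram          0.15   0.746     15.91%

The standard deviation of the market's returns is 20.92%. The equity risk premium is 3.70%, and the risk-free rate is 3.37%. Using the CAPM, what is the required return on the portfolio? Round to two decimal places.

7.59%

β_Ivers = 0.429 × 36.35% / 20.92% = 0.7454
β_Orrin = 0.850 × 38.39% / 20.92% = 1.5598
β_Durant = 0.871 × 40.51% / 20.92% = 1.6866
β_Ingram = 0.746 × 15.91% / 20.92% = 0.5673
β_P = Σ w_i β_i = 0.36×0.7454 + 0.30×1.5598 + 0.19×1.6866 + 0.15×0.5673 = 1.1418
E(R_P) = R_f + β_P × MRP = 3.37% + 1.1418 × 3.70% = 7.59%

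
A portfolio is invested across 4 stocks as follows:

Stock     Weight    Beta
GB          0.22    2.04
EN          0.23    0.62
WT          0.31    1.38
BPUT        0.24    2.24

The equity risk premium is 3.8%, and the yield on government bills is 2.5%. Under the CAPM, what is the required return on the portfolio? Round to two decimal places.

β_P = Σ w_i β_i = 0.22×2.04 + 0.23×0.62 + 0.31×1.38 + 0.24×2.24 = 1.5568
E(R_P) = R_f + β_P × MRP = 2.5% + 1.5568 × 3.8% = 8.42%

8.42%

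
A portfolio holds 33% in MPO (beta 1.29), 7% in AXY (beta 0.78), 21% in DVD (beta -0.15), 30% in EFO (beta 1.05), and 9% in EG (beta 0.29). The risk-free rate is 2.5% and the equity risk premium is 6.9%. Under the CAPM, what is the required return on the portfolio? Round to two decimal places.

7.95%

β_P = Σ w_i β_i = 0.33×1.29 + 0.07×0.78 + 0.21×-0.15 + 0.30×1.05 + 0.09×0.29 = 0.7899
E(R_P) = R_f + β_P × MRP = 2.5% + 0.7899 × 6.9% = 7.95%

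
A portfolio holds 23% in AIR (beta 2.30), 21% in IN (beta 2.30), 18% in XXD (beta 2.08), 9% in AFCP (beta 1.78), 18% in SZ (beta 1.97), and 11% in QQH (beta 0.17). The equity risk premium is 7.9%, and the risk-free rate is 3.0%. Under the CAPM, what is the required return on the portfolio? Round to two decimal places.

18.17%

β_P = Σ w_i β_i = 0.23×2.30 + 0.21×2.30 + 0.18×2.08 + 0.09×1.78 + 0.18×1.97 + 0.11×0.17 = 1.9199
E(R_P) = R_f + β_P × MRP = 3.0% + 1.9199 × 7.9% = 18.17%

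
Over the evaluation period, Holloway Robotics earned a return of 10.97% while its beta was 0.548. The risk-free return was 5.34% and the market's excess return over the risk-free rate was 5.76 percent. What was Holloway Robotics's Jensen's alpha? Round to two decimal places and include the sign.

+2.47%

CAPM benchmark = R_f + β(R_m − R_f) = 5.34% + 0.548 × 5.76% = 8.49648%
α = actual − benchmark = 10.97% − 8.49648% = +2.47%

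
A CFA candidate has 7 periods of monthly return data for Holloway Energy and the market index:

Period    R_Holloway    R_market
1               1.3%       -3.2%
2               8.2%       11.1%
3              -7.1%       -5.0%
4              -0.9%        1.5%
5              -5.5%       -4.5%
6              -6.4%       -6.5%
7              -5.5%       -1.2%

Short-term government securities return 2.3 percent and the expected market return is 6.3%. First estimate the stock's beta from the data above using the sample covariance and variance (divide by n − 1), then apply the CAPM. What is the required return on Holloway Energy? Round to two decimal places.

Mean R_i = (1.3 + 8.2 − 7.1 − 0.9 − 5.5 − 6.4 − 5.5) / 7 = -2.2714%
Mean R_m = (-3.2 + 11.1 − 5.0 + 1.5 − 4.5 − 6.5 − 1.2) / 7 = -1.1143%
Σ(R_i − R̄_i)(R_m − R̄_m) = 176.2429  ⇒  Cov = 176.2429 / 6 = 29.3738
Σ(R_m − R̄_m)² = 215.9486  ⇒  Var(R_m) = 215.9486 / 6 = 35.9914
β = Cov / Var(R_m) = 29.3738 / 35.9914 = 0.8161
MRP = 6.3% − 2.3% = 4.00%
E(R) = R_f + β × MRP = 2.3% + 0.8161 × 4.0% = 5.56%

5.56%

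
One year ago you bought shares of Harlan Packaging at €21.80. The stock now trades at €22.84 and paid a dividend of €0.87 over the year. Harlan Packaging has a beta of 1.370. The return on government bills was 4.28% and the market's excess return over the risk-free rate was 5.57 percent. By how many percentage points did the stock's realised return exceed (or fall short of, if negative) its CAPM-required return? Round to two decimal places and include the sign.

-3.15%

Realised HPR = (P1 + D1 − P0) / P0 = (22.84 + 0.87 − 21.80) / 21.80 = 1.91 / 21.80 = 8.7615%
CAPM required = R_f + β·MRP = 4.28% + 1.370 × 5.57% = 11.91090%
α = realised − required = 8.7615% − 11.91090% = -3.15%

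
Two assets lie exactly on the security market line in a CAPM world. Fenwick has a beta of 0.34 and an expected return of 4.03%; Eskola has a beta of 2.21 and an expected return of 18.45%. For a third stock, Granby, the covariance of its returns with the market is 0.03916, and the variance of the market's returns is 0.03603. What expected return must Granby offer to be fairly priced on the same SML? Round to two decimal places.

MRP = (18.45% − 4.03%) / (2.21 − 0.34) = 7.7112%
R_f = 4.03% − 0.34 × 7.7112% = 1.4082%
β_Granby = Cov / Var(R_m) = 0.03916 / 0.03603 = 1.0869
E(R_Granby) = R_f + β × MRP = 1.4082% + 1.0869 × 7.7112% = 9.79%

9.79%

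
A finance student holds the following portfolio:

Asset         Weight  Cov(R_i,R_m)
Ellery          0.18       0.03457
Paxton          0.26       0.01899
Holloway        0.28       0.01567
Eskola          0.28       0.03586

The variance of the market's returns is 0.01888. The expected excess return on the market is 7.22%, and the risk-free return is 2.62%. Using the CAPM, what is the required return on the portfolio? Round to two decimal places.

12.41%

β_Ellery = 0.03457 / 0.01888 = 1.8310
β_Paxton = 0.01899 / 0.01888 = 1.0058
β_Holloway = 0.01567 / 0.01888 = 0.8300
β_Eskola = 0.03586 / 0.01888 = 1.8994
β_P = Σ w_i β_i = 0.18×1.8310 + 0.26×1.0058 + 0.28×0.8300 + 0.28×1.8994 = 1.3553
E(R_P) = R_f + β_P × MRP = 2.62% + 1.3553 × 7.22% = 12.41%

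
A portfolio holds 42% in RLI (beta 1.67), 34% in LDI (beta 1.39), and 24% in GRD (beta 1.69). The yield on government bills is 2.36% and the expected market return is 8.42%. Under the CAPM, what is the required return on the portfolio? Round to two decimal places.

β_P = Σ w_i β_i = 0.42×1.67 + 0.34×1.39 + 0.24×1.69 = 1.5796
MRP = 8.42% − 2.36% = 6.06%
E(R_P) = R_f + β_P × MRP = 2.36% + 1.5796 × 6.06% = 11.93%

11.93%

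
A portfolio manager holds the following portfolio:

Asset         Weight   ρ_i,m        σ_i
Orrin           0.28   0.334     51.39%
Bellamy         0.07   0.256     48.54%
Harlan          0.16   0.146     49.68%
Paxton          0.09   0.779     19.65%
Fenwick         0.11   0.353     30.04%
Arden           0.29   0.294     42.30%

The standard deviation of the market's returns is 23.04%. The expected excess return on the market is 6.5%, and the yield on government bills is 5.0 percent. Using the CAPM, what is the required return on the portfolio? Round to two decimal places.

β_Orrin = 0.334 × 51.39% / 23.04% = 0.7450
β_Bellamy = 0.256 × 48.54% / 23.04% = 0.5393
β_Harlan = 0.146 × 49.68% / 23.04% = 0.3148
β_Paxton = 0.779 × 19.65% / 23.04% = 0.6644
β_Fenwick = 0.353 × 30.04% / 23.04% = 0.4602
β_Arden = 0.294 × 42.30% / 23.04% = 0.5398
β_P = Σ w_i β_i = 0.28×0.7450 + 0.07×0.5393 + 0.16×0.3148 + 0.09×0.6644 + 0.11×0.4602 + 0.29×0.5398 = 0.5637
E(R_P) = R_f + β_P × MRP = 5.0% + 0.5637 × 6.5% = 8.66%

8.66%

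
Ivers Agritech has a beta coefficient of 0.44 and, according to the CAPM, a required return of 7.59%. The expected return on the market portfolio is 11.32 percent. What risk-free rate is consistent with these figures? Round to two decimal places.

E(R) = R_f + β(E(R_m) − R_f) = R_f(1 − β) + β·E(R_m)
7.59% = R_f × (1 − 0.44) + 0.44 × 11.32%
7.59% = R_f × 0.56 + 4.9808%
R_f = (7.59% − 4.9808%) / 0.56 = 4.66%

4.66%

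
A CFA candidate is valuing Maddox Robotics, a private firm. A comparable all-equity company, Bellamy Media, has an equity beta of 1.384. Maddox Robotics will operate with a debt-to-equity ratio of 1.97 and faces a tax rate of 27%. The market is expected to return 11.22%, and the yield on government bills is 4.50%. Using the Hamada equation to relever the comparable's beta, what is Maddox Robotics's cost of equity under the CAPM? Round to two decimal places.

27.18%

β_L = β_U × [1 + (1 − t)(D/E)] = 1.384 × [1 + (1 − 0.27) × 1.97]
    = 1.384 × [1 + 0.73 × 1.97] = 1.384 × 2.4381 = 3.3743
MRP = 11.22% − 4.50% = 6.72%
E(R) = R_f + β_L × MRP = 4.50% + 3.3743 × 6.72% = 27.18%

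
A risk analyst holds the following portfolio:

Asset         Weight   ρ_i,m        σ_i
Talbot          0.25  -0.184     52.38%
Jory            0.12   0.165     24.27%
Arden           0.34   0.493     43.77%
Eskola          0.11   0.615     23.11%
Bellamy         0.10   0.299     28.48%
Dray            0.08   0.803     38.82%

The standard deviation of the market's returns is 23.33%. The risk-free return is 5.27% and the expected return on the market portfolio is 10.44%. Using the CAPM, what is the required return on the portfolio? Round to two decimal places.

β_Talbot = -0.184 × 52.38% / 23.33% = -0.4131
β_Jory = 0.165 × 24.27% / 23.33% = 0.1716
β_Arden = 0.493 × 43.77% / 23.33% = 0.9249
β_Eskola = 0.615 × 23.11% / 23.33% = 0.6092
β_Bellamy = 0.299 × 28.48% / 23.33% = 0.3650
β_Dray = 0.803 × 38.82% / 23.33% = 1.3362
β_P = Σ w_i β_i = 0.25×-0.4131 + 0.12×0.1716 + 0.34×0.9249 + 0.11×0.6092 + 0.10×0.3650 + 0.08×1.3362 = 0.4422
MRP = 10.44% − 5.27% = 5.17%
E(R_P) = R_f + β_P × MRP = 5.27% + 0.4422 × 5.17% = 7.56%

7.56%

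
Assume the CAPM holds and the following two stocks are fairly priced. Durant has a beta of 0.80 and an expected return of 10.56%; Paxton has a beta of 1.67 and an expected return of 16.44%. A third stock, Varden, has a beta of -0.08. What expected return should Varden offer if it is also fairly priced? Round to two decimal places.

4.61%

MRP (SML slope) = (16.44% − 10.56%) / (1.67 − 0.80) = 5.88% / 0.87 = 6.7586%
R_f (intercept) = 10.56% − 0.80 × 6.7586% = 5.1531%
E(R_Varden) = R_f + β × MRP = 5.1531% + -0.08 × 6.7586% = 4.61%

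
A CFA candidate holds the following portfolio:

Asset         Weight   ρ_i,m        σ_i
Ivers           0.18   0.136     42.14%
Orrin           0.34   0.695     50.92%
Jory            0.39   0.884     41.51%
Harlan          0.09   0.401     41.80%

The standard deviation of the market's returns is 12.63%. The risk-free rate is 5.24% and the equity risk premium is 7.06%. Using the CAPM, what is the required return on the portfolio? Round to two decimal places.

β_Ivers = 0.136 × 42.14% / 12.63% = 0.4538
β_Orrin = 0.695 × 50.92% / 12.63% = 2.8020
β_Jory = 0.884 × 41.51% / 12.63% = 2.9054
β_Harlan = 0.401 × 41.80% / 12.63% = 1.3271
β_P = Σ w_i β_i = 0.18×0.4538 + 0.34×2.8020 + 0.39×2.9054 + 0.09×1.3271 = 2.2869
E(R_P) = R_f + β_P × MRP = 5.24% + 2.2869 × 7.06% = 21.39%

21.39%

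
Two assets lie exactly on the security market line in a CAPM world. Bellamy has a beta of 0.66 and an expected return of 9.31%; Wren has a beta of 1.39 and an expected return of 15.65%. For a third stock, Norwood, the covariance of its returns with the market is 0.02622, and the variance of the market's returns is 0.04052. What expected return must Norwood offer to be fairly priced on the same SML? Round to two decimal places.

MRP = (15.65% − 9.31%) / (1.39 − 0.66) = 8.6849%
R_f = 9.31% − 0.66 × 8.6849% = 3.5780%
β_Norwood = Cov / Var(R_m) = 0.02622 / 0.04052 = 0.6471
E(R_Norwood) = R_f + β × MRP = 3.5780% + 0.6471 × 8.6849% = 9.20%

9.20%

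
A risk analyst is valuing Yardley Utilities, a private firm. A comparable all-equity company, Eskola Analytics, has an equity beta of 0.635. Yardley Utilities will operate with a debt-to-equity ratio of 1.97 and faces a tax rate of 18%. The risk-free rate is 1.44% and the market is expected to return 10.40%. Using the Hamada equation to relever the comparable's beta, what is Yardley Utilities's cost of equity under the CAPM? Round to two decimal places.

16.32%

β_L = β_U × [1 + (1 − t)(D/E)] = 0.635 × [1 + (1 − 0.18) × 1.97]
    = 0.635 × [1 + 0.82 × 1.97] = 0.635 × 2.6154 = 1.6608
MRP = 10.40% − 1.44% = 8.96%
E(R) = R_f + β_L × MRP = 1.44% + 1.6608 × 8.96% = 16.32%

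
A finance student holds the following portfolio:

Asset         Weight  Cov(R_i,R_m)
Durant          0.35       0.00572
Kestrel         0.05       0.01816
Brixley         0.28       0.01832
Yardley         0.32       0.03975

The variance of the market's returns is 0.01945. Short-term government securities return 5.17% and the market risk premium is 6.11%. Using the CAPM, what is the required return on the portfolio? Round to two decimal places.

11.69%

β_Durant = 0.00572 / 0.01945 = 0.2941
β_Kestrel = 0.01816 / 0.01945 = 0.9337
β_Brixley = 0.01832 / 0.01945 = 0.9419
β_Yardley = 0.03975 / 0.01945 = 2.0437
β_P = Σ w_i β_i = 0.35×0.2941 + 0.05×0.9337 + 0.28×0.9419 + 0.32×2.0437 = 1.0673
E(R_P) = R_f + β_P × MRP = 5.17% + 1.0673 × 6.11% = 11.69%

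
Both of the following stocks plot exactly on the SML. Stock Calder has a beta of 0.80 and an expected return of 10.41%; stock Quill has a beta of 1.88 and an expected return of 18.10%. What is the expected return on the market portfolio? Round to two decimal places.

Both satisfy E(R) = R_f + β·MRP, so the slope of the SML is
MRP = (18.10% − 10.41%) / (1.88 − 0.80) = 7.69% / 1.08 = 7.1204%
R_f = E(R_Calder) − β_Calder·MRP = 10.41% − 0.80 × 7.1204% = 4.7137%
E(R_m) = R_f + MRP = 4.7137% + 7.1204% = 11.83%

11.83%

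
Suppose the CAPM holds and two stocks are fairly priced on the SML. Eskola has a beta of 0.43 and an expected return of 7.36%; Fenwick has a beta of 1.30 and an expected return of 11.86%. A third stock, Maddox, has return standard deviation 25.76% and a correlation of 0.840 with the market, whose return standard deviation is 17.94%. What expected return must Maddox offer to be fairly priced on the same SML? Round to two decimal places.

11.37%

MRP = (11.86% − 7.36%) / (1.30 − 0.43) = 5.1724%
R_f = 7.36% − 0.43 × 5.1724% = 5.1359%
β_Maddox = ρ·σ_i/σ_m = 0.840 × 25.76 / 17.94 = 1.2062
E(R_Maddox) = R_f + β × MRP = 5.1359% + 1.2062 × 5.1724% = 11.37%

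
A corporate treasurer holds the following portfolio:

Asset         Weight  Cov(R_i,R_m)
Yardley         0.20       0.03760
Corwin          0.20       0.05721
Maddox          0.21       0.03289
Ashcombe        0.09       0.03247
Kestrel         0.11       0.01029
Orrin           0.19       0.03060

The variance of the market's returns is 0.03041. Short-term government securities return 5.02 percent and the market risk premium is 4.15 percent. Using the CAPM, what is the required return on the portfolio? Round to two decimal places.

9.90%

β_Yardley = 0.03760 / 0.03041 = 1.2364
β_Corwin = 0.05721 / 0.03041 = 1.8813
β_Maddox = 0.03289 / 0.03041 = 1.0816
β_Ashcombe = 0.03247 / 0.03041 = 1.0677
β_Kestrel = 0.01029 / 0.03041 = 0.3384
β_Orrin = 0.03060 / 0.03041 = 1.0062
β_P = Σ w_i β_i = 0.20×1.2364 + 0.20×1.8813 + 0.21×1.0816 + 0.09×1.0677 + 0.11×0.3384 + 0.19×1.0062 = 1.1752
E(R_P) = R_f + β_P × MRP = 5.02% + 1.1752 × 4.15% = 9.90%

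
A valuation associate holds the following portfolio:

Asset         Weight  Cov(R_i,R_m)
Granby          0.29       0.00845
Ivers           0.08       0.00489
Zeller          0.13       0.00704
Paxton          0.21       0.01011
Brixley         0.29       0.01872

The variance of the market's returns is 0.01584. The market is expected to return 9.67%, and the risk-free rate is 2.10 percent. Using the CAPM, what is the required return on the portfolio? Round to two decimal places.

β_Granby = 0.00845 / 0.01584 = 0.5335
β_Ivers = 0.00489 / 0.01584 = 0.3087
β_Zeller = 0.00704 / 0.01584 = 0.4444
β_Paxton = 0.01011 / 0.01584 = 0.6383
β_Brixley = 0.01872 / 0.01584 = 1.1818
β_P = Σ w_i β_i = 0.29×0.5335 + 0.08×0.3087 + 0.13×0.4444 + 0.21×0.6383 + 0.29×1.1818 = 0.7139
MRP = 9.67% − 2.10% = 7.57%
E(R_P) = R_f + β_P × MRP = 2.10% + 0.7139 × 7.57% = 7.50%

7.50%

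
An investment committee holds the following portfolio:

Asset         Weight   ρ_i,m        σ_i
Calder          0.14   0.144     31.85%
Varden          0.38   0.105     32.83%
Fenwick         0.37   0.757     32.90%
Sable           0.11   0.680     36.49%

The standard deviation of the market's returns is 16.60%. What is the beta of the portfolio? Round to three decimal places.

0.837

β_Calder = 0.144 × 31.85% / 16.60% = 0.2763
β_Varden = 0.105 × 32.83% / 16.60% = 0.2077
β_Fenwick = 0.757 × 32.90% / 16.60% = 1.5003
β_Sable = 0.680 × 36.49% / 16.60% = 1.4948
β_P = Σ w_i β_i = 0.14×0.2763 + 0.38×0.2077 + 0.37×1.5003 + 0.11×1.4948 = 0.8371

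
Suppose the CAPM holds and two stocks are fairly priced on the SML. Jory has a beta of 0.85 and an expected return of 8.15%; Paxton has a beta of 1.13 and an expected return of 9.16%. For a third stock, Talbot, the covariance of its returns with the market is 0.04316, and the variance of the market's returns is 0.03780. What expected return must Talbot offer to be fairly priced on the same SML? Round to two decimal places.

9.20%

MRP = (9.16% − 8.15%) / (1.13 − 0.85) = 3.6071%
R_f = 8.15% − 0.85 × 3.6071% = 5.0840%
β_Talbot = Cov / Var(R_m) = 0.04316 / 0.03780 = 1.1418
E(R_Talbot) = R_f + β × MRP = 5.0840% + 1.1418 × 3.6071% = 9.20%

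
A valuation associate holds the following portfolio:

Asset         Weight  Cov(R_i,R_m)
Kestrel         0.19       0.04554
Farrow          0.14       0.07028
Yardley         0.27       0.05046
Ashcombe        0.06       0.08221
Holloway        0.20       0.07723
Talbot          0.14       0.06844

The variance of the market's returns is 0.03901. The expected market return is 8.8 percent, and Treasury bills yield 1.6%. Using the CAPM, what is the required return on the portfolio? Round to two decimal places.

13.06%

β_Kestrel = 0.04554 / 0.03901 = 1.1674
β_Farrow = 0.07028 / 0.03901 = 1.8016
β_Yardley = 0.05046 / 0.03901 = 1.2935
β_Ashcombe = 0.08221 / 0.03901 = 2.1074
β_Holloway = 0.07723 / 0.03901 = 1.9797
β_Talbot = 0.06844 / 0.03901 = 1.7544
β_P = Σ w_i β_i = 0.19×1.1674 + 0.14×1.8016 + 0.27×1.2935 + 0.06×2.1074 + 0.20×1.9797 + 0.14×1.7544 = 1.5913
MRP = 8.8% − 1.6% = 7.20%
E(R_P) = R_f + β_P × MRP = 1.6% + 1.5913 × 7.2% = 13.06%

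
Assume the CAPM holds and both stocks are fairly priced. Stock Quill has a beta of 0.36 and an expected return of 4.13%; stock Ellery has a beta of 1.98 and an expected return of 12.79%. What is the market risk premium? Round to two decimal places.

5.35%

Both satisfy E(R) = R_f + β·MRP, so the slope of the SML is
MRP = (12.79% − 4.13%) / (1.98 − 0.36) = 8.66% / 1.62 = 5.3457%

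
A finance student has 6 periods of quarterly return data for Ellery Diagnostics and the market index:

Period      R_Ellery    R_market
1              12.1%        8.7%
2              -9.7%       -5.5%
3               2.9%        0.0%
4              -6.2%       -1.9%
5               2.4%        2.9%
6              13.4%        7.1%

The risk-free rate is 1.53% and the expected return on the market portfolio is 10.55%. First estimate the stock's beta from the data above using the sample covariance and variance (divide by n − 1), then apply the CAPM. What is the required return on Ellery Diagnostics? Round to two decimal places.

16.52%

Mean R_i = (12.1 − 9.7 + 2.9 − 6.2 + 2.4 + 13.4) / 6 = 2.4833%
Mean R_m = (8.7 − 5.5 + 0.0 − 1.9 + 2.9 + 7.1) / 6 = 1.8833%
Σ(R_i − R̄_i)(R_m − R̄_m) = 244.4383  ⇒  Cov = 244.4383 / 5 = 48.8877
Σ(R_m − R̄_m)² = 147.0883  ⇒  Var(R_m) = 147.0883 / 5 = 29.4177
β = Cov / Var(R_m) = 48.8877 / 29.4177 = 1.6618
MRP = 10.55% − 1.53% = 9.02%
E(R) = R_f + β × MRP = 1.53% + 1.6618 × 9.02% = 16.52%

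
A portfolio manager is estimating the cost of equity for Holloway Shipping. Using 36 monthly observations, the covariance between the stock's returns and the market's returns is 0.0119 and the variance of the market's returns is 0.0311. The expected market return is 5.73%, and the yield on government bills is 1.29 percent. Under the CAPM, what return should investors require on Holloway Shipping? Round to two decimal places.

2.99%

β = Cov(R_i, R_m) / Var(R_m) = 0.0119 / 0.0311 = 0.3826
MRP = 5.73% − 1.29% = 4.44%
E(R) = R_f + β × MRP = 1.29% + 0.3826 × 4.44% = 2.99%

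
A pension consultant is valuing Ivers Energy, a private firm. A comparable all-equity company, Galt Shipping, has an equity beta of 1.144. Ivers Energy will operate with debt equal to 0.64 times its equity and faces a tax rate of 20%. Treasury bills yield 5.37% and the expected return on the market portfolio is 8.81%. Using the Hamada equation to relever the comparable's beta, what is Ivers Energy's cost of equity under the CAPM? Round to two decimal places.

β_L = β_U × [1 + (1 − t)(D/E)] = 1.144 × [1 + (1 − 0.20) × 0.64]
    = 1.144 × [1 + 0.80 × 0.64] = 1.144 × 1.5120 = 1.7297
MRP = 8.81% − 5.37% = 3.44%
E(R) = R_f + β_L × MRP = 5.37% + 1.7297 × 3.44% = 11.32%

11.32%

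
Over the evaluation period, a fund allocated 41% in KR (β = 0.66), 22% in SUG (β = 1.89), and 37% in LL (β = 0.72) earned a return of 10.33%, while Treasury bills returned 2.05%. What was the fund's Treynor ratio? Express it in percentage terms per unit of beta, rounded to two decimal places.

β_P = 0.41×0.66 + 0.22×1.89 + 0.37×0.72 = 0.9528
Treynor = (R_P − R_f) / β_P = (10.33% − 2.05%) / 0.9528 = 8.28% / 0.9528 = 8.69%

8.69%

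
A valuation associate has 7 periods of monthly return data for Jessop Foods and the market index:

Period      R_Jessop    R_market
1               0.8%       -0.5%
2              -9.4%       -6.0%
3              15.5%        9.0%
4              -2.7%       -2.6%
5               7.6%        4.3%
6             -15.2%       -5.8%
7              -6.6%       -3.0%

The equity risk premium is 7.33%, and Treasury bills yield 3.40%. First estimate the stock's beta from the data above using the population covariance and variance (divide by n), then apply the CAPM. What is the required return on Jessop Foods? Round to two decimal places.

Mean R_i = (0.8 − 9.4 + 15.5 − 2.7 + 7.6 − 15.2 − 6.6) / 7 = -1.4286%
Mean R_m = (-0.5 − 6.0 + 9.0 − 2.6 + 4.3 − 5.8 − 3.0) / 7 = -0.6571%
Σ(R_i − R̄_i)(R_m − R̄_m) = 336.5886  ⇒  Cov = 336.5886 / 7 = 48.0841
Σ(R_m − R̄_m)² = 182.1171  ⇒  Var(R_m) = 182.1171 / 7 = 26.0167
β = Cov / Var(R_m) = 48.0841 / 26.0167 = 1.8482
E(R) = R_f + β × MRP = 3.40% + 1.8482 × 7.33% = 16.95%

16.95%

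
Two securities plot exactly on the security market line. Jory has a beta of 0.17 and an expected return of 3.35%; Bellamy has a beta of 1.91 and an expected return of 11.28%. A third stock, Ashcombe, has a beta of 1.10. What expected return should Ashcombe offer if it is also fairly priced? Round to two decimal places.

MRP (SML slope) = (11.28% − 3.35%) / (1.91 − 0.17) = 7.93% / 1.74 = 4.5575%
R_f (intercept) = 3.35% − 0.17 × 4.5575% = 2.5752%
E(R_Ashcombe) = R_f + β × MRP = 2.5752% + 1.10 × 4.5575% = 7.59%

7.59%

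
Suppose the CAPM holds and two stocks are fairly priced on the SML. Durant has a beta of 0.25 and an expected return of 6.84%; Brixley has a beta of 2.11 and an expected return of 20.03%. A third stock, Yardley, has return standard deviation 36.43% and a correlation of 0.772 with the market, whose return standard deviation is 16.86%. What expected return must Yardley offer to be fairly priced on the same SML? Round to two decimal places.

MRP = (20.03% − 6.84%) / (2.11 − 0.25) = 7.0914%
R_f = 6.84% − 0.25 × 7.0914% = 5.0672%
β_Yardley = ρ·σ_i/σ_m = 0.772 × 36.43 / 16.86 = 1.6681
E(R_Yardley) = R_f + β × MRP = 5.0672% + 1.6681 × 7.0914% = 16.90%

16.90%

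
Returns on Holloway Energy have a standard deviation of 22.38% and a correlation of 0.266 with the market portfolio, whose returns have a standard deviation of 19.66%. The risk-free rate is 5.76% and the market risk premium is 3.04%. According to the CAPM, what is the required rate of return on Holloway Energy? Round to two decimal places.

β = ρ × σ_i / σ_m = 0.266 × 22.38% / 19.66% = 0.3028
E(R) = 5.76% + 0.3028 × 3.04% = 6.68%

6.68%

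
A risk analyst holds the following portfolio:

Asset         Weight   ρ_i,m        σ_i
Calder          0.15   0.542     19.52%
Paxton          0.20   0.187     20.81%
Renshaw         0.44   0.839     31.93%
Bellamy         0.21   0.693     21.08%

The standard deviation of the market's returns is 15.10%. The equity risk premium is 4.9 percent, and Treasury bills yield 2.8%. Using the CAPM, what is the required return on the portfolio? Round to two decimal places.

8.39%

β_Calder = 0.542 × 19.52% / 15.10% = 0.7007
β_Paxton = 0.187 × 20.81% / 15.10% = 0.2577
β_Renshaw = 0.839 × 31.93% / 15.10% = 1.7741
β_Bellamy = 0.693 × 21.08% / 15.10% = 0.9674
β_P = Σ w_i β_i = 0.15×0.7007 + 0.20×0.2577 + 0.44×1.7741 + 0.21×0.9674 = 1.1404
E(R_P) = R_f + β_P × MRP = 2.8% + 1.1404 × 4.9% = 8.39%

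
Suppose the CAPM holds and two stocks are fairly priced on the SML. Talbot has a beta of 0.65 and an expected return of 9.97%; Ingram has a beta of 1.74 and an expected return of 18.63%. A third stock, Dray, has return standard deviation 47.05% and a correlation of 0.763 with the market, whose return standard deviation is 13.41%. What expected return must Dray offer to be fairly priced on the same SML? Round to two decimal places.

26.07%

MRP = (18.63% − 9.97%) / (1.74 − 0.65) = 7.9450%
R_f = 9.97% − 0.65 × 7.9450% = 4.8058%
β_Dray = ρ·σ_i/σ_m = 0.763 × 47.05 / 13.41 = 2.6770
E(R_Dray) = R_f + β × MRP = 4.8058% + 2.6770 × 7.9450% = 26.07%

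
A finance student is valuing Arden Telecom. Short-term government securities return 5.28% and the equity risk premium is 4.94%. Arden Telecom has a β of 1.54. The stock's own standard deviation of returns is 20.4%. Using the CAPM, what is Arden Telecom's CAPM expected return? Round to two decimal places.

12.89%

E(R) = R_f + β × MRP = 5.28% + 1.54 × 4.94% = 12.89%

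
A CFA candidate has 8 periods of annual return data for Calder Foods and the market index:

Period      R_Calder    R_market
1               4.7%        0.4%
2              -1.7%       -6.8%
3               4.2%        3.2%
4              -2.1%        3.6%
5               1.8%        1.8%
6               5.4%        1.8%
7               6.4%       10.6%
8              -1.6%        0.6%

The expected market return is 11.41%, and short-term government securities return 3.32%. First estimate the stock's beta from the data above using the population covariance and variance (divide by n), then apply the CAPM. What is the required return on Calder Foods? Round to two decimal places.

Mean R_i = (4.7 − 1.7 + 4.2 − 2.1 + 1.8 + 5.4 + 6.4 − 1.6) / 8 = 2.1375%
Mean R_m = (0.4 − 6.8 + 3.2 + 3.6 + 1.8 + 1.8 + 10.6 + 0.6) / 8 = 1.9000%
Σ(R_i − R̄_i)(R_m − R̄_m) = 66.6700  ⇒  Cov = 66.6700 / 8 = 8.3338
Σ(R_m − R̄_m)² = 159.9200  ⇒  Var(R_m) = 159.9200 / 8 = 19.9900
β = Cov / Var(R_m) = 8.3338 / 19.9900 = 0.4169
MRP = 11.41% − 3.32% = 8.09%
E(R) = R_f + β × MRP = 3.32% + 0.4169 × 8.09% = 6.69%

6.69%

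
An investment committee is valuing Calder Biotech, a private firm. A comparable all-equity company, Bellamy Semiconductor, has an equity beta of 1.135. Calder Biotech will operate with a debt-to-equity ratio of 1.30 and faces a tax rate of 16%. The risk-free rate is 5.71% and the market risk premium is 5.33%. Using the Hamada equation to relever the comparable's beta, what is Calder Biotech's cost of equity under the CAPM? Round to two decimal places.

18.37%

β_L = β_U × [1 + (1 − t)(D/E)] = 1.135 × [1 + (1 − 0.16) × 1.30]
    = 1.135 × [1 + 0.84 × 1.30] = 1.135 × 2.0920 = 2.3744
E(R) = R_f + β_L × MRP = 5.71% + 2.3744 × 5.33% = 18.37%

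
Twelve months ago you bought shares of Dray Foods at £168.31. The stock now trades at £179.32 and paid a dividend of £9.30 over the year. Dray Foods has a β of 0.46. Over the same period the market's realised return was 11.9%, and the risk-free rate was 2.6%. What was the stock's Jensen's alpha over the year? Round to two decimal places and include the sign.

+5.19%

Realised HPR = (P1 + D1 − P0) / P0 = (179.32 + 9.30 − 168.31) / 168.31 = 20.31 / 168.31 = 12.0670%
MRP = 11.9% − 2.6% = 9.30%
CAPM required = R_f + β·MRP = 2.6% + 0.46 × 9.3% = 6.8780%
α = realised − required = 12.0670% − 6.8780% = +5.19%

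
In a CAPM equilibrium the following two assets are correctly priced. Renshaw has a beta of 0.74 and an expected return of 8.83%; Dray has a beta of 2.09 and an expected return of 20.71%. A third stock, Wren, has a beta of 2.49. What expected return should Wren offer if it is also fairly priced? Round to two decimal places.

24.23%

MRP (SML slope) = (20.71% − 8.83%) / (2.09 − 0.74) = 11.88% / 1.35 = 8.8000%
R_f (intercept) = 8.83% − 0.74 × 8.8000% = 2.3180%
E(R_Wren) = R_f + β × MRP = 2.3180% + 2.49 × 8.8000% = 24.23%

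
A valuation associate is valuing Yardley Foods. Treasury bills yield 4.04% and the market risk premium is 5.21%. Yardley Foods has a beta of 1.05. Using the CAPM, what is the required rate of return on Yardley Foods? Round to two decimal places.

9.51%

E(R) = R_f + β × MRP = 4.04% + 1.05 × 5.21% = 9.51%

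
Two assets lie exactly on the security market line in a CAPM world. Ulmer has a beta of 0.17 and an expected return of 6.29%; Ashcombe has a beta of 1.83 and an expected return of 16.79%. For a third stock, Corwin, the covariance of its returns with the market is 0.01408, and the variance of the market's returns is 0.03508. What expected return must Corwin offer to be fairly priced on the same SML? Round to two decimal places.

MRP = (16.79% − 6.29%) / (1.83 − 0.17) = 6.3253%
R_f = 6.29% − 0.17 × 6.3253% = 5.2147%
β_Corwin = Cov / Var(R_m) = 0.01408 / 0.03508 = 0.4014
E(R_Corwin) = R_f + β × MRP = 5.2147% + 0.4014 × 6.3253% = 7.75%

7.75%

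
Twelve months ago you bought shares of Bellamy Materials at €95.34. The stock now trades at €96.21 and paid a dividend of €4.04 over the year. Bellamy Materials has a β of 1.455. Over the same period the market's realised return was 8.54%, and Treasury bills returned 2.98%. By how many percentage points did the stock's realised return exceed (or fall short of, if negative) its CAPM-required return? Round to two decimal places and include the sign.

Realised HPR = (P1 + D1 − P0) / P0 = (96.21 + 4.04 − 95.34) / 95.34 = 4.91 / 95.34 = 5.1500%
MRP = 8.54% − 2.98% = 5.56%
CAPM required = R_f + β·MRP = 2.98% + 1.455 × 5.56% = 11.06980%
α = realised − required = 5.1500% − 11.06980% = -5.92%

-5.92%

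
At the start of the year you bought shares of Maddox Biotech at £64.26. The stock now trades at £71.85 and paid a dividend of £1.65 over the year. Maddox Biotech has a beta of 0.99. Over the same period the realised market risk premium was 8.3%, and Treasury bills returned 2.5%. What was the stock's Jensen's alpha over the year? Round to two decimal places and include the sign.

Realised HPR = (P1 + D1 − P0) / P0 = (71.85 + 1.65 − 64.26) / 64.26 = 9.24 / 64.26 = 14.3791%
CAPM required = R_f + β·MRP = 2.5% + 0.99 × 8.3% = 10.7170%
α = realised − required = 14.3791% − 10.7170% = +3.66%

+3.66%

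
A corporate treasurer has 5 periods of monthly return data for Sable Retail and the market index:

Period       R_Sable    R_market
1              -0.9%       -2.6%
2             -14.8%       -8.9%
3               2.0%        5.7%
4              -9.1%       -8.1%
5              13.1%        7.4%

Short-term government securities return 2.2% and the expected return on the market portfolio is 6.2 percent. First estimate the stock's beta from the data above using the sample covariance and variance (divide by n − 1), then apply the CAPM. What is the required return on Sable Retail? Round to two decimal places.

Mean R_i = (-0.9 − 14.8 + 2.0 − 9.1 + 13.1) / 5 = -1.9400%
Mean R_m = (-2.6 − 8.9 + 5.7 − 8.1 + 7.4) / 5 = -1.3000%
Σ(R_i − R̄_i)(R_m − R̄_m) = 303.5000  ⇒  Cov = 303.5000 / 4 = 75.8750
Σ(R_m − R̄_m)² = 230.3800  ⇒  Var(R_m) = 230.3800 / 4 = 57.5950
β = Cov / Var(R_m) = 75.8750 / 57.5950 = 1.3174
MRP = 6.2% − 2.2% = 4.00%
E(R) = R_f + β × MRP = 2.2% + 1.3174 × 4.0% = 7.47%

7.47%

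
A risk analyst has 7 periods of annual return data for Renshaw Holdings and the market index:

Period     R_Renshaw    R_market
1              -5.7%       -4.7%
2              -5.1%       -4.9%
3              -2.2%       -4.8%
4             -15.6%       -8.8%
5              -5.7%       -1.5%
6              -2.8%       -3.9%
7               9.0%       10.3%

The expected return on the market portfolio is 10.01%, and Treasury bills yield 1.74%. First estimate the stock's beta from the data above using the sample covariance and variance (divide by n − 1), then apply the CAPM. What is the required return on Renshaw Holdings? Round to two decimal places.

10.61%

Mean R_i = (-5.7 − 5.1 − 2.2 − 15.6 − 5.7 − 2.8 + 9.0) / 7 = -4.0143%
Mean R_m = (-4.7 − 4.9 − 4.8 − 8.8 − 1.5 − 3.9 + 10.3) / 7 = -2.6143%
Σ(R_i − R̄_i)(R_m − R̄_m) = 238.3286  ⇒  Cov = 238.3286 / 6 = 39.7214
Σ(R_m − R̄_m)² = 222.2886  ⇒  Var(R_m) = 222.2886 / 6 = 37.0481
β = Cov / Var(R_m) = 39.7214 / 37.0481 = 1.0722
MRP = 10.01% − 1.74% = 8.27%
E(R) = R_f + β × MRP = 1.74% + 1.0722 × 8.27% = 10.61%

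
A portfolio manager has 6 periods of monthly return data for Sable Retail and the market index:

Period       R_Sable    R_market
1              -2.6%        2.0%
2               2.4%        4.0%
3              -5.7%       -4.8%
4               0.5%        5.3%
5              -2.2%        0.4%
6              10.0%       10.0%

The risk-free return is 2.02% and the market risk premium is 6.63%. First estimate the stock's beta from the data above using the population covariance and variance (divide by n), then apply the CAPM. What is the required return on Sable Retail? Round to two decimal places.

Mean R_i = (-2.6 + 2.4 − 5.7 + 0.5 − 2.2 + 10.0) / 6 = 0.4000%
Mean R_m = (2.0 + 4.0 − 4.8 + 5.3 + 0.4 + 10.0) / 6 = 2.8167%
Σ(R_i − R̄_i)(R_m − R̄_m) = 126.7700  ⇒  Cov = 126.7700 / 6 = 21.1283
Σ(R_m − R̄_m)² = 123.6883  ⇒  Var(R_m) = 123.6883 / 6 = 20.6147
β = Cov / Var(R_m) = 21.1283 / 20.6147 = 1.0249
E(R) = R_f + β × MRP = 2.02% + 1.0249 × 6.63% = 8.82%

8.82%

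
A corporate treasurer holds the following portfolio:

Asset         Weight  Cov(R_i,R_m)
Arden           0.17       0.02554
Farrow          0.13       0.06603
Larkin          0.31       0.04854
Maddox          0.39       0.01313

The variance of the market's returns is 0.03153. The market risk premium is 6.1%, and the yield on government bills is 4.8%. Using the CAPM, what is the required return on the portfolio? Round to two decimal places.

11.20%

β_Arden = 0.02554 / 0.03153 = 0.8100
β_Farrow = 0.06603 / 0.03153 = 2.0942
β_Larkin = 0.04854 / 0.03153 = 1.5395
β_Maddox = 0.01313 / 0.03153 = 0.4164
β_P = Σ w_i β_i = 0.17×0.8100 + 0.13×2.0942 + 0.31×1.5395 + 0.39×0.4164 = 1.0496
E(R_P) = R_f + β_P × MRP = 4.8% + 1.0496 × 6.1% = 11.20%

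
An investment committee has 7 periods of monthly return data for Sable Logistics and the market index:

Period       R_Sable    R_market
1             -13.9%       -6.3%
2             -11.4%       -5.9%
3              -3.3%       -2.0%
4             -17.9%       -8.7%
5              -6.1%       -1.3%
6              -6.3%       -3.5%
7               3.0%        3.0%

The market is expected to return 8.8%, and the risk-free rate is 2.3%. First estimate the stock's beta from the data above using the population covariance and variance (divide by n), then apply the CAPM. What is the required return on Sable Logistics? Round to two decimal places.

Mean R_i = (-13.9 − 11.4 − 3.3 − 17.9 − 6.1 − 6.3 + 3.0) / 7 = -7.9857%
Mean R_m = (-6.3 − 5.9 − 2.0 − 8.7 − 1.3 − 3.5 + 3.0) / 7 = -3.5286%
Σ(R_i − R̄_i)(R_m − R̄_m) = 158.8929  ⇒  Cov = 158.8929 / 7 = 22.6990
Σ(R_m − R̄_m)² = 89.9743  ⇒  Var(R_m) = 89.9743 / 7 = 12.8535
β = Cov / Var(R_m) = 22.6990 / 12.8535 = 1.7660
MRP = 8.8% − 2.3% = 6.50%
E(R) = R_f + β × MRP = 2.3% + 1.7660 × 6.5% = 13.78%

13.78%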